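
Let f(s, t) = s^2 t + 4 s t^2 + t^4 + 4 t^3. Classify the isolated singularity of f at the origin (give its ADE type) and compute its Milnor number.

The Hessian of f at 0 has rank 0. Corank 2; j^3 = t*(s + 2*t)^2 has shape L^2 M (L != M), so D-series; mu = 5 gives D_5.

Type D_{5}, Milnor number mu = 5.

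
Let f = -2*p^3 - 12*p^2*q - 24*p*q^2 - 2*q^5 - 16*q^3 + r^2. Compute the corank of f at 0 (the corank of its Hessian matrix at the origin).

2

Hessian at 0 has rank 1.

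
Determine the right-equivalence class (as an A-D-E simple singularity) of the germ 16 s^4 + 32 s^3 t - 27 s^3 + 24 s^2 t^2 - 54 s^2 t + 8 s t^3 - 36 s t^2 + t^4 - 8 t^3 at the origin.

E_{6}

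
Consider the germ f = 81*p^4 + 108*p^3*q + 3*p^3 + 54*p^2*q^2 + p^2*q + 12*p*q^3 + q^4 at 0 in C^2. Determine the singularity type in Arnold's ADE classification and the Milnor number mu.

The Hessian of f at 0 has rank 0. Corank 2; j^3 = p^2*(3*p + q) has shape L^2 M (L != M), so D-series; mu = 5 gives D_5.

Type D_{5}, Milnor number mu = 5.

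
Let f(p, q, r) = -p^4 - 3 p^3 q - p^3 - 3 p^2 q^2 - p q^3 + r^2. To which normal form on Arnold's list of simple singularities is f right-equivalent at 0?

E_7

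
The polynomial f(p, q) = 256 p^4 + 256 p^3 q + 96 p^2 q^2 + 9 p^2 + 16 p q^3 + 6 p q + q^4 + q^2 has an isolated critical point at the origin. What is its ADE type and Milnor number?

Type A_{3}, Milnor number mu = 3.

The Hessian of f at 0 is [[18, 6], [6, 2]] with rank 1, so corank 1. A Groebner basis of the Jacobian ideal J(f) in C{p,q} is {q^3, p + q/3}; counting standard monomials gives mu = 3. Corank 1: A-series; mu = 3 gives A_3.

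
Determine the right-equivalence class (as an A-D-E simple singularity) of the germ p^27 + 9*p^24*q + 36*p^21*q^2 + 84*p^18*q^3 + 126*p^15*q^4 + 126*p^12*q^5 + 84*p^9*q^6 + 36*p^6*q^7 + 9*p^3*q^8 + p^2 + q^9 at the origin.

A8

The Hessian of f at 0 is [[2, 0], [0, 0]] with rank 1, so corank 1. A Groebner basis of the Jacobian ideal J(f) in C{p,q} is {q^8, p}; counting standard monomials gives mu = 8. Corank 1: A-series; mu = 8 gives A_8.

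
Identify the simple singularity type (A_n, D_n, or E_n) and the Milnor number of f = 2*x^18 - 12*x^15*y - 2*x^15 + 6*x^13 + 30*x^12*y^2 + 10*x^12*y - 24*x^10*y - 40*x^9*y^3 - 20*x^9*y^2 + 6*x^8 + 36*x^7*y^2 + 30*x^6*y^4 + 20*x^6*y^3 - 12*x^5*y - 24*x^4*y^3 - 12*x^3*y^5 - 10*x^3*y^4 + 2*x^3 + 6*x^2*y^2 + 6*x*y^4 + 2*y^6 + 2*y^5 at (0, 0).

Type E_8, Milnor number mu = 8.

The Hessian of f at 0 has rank 0. Corank 2; j^3 = 2*x^3 is a perfect cube, so E-series; the 5-jet and mu = 8 give E_8.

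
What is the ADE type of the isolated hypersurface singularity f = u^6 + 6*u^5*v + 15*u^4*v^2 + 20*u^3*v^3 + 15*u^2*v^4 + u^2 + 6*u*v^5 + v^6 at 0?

A_5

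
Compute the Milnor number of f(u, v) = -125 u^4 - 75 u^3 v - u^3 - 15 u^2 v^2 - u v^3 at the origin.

7

The Hessian of f at 0 has rank 0. Corank 2; j^3 = -u^3 is a perfect cube, so E-series; the 4-jet and mu = 7 give E_7.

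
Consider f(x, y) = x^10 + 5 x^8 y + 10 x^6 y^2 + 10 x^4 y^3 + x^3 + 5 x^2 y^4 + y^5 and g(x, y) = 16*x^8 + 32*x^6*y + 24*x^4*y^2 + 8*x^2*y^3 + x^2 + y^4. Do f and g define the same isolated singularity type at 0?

No.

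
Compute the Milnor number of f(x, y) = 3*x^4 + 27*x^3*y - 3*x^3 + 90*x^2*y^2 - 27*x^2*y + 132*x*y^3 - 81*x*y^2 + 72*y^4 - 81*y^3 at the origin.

7

The Hessian of f at 0 is [[0, 0], [0, 0]] with rank 0, so corank 2. A Groebner basis of the Jacobian ideal J(f) in C{x,y} is {3*x^2 + 18*x*y + y^4 + y^3 + 27*y^2, x^3 - 45*x^2 - 270*x*y + 12*y^3 - 405*y^2, x^2*y + 11*x^2 + 66*x*y - 16*y^3/3 + 99*y^2, -2*x^2 + x*y^2 - 12*x*y + 7*y^3/3 - 18*y^2}; counting standard monomials gives mu = 7. Corank 2; j^3 = -3*(x + 3*y)^3 is a perfect cube, so E-series; the 4-jet and mu = 7 give E_7.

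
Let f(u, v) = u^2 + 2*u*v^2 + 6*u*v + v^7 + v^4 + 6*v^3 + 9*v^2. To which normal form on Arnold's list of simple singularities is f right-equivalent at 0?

A6

The Hessian of f at 0 has rank 1. Corank 1: A-series; mu = 6 gives A_6.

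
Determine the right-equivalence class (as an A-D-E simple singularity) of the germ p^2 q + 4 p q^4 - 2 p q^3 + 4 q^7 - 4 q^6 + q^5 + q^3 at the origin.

D_4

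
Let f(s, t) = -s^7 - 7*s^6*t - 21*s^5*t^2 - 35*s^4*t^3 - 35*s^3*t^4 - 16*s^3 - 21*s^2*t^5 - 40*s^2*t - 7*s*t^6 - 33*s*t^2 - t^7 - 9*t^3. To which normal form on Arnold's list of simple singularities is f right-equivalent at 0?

The Hessian of f at 0 has rank 0. Corank 2; j^3 = -(s + t)*(4*s + 3*t)^2 has shape L^2 M (L != M), so D-series; mu = 8 gives D_8.

D8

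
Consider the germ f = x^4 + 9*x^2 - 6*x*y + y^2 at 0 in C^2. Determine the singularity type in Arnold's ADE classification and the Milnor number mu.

The Hessian of f at 0 is [[18, -6], [-6, 2]] with rank 1, so corank 1. A Groebner basis of the Jacobian ideal J(f) in C{x,y} is {y^3, x - y/3}; counting standard monomials gives mu = 3. Corank 1: A-series; mu = 3 gives A_3.

Type A_3, Milnor number mu = 3.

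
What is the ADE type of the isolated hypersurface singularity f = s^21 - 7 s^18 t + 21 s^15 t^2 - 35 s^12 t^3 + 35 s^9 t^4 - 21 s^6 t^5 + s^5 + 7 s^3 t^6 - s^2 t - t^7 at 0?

D_8

The Hessian of f at 0 is [[0, 0], [0, 0]] with rank 0, so corank 2. A Groebner basis of the Jacobian ideal J(f) in C{s,t} is {s^2/7 + t^6, s^3, s*t}; counting standard monomials gives mu = 8. Corank 2; j^3 = -s^2*t has shape L^2 M (L != M), so D-series; mu = 8 gives D_8.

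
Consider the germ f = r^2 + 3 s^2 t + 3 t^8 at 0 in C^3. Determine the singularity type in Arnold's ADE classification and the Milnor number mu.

The Hessian of f at 0 is [[0, 0, 0], [0, 0, 0], [0, 0, 2]] with rank 1, so corank 2. A Groebner basis of the Jacobian ideal J(f) in C{s,t,r} is {s^2/8 + t^7, s^3, s*t, r}; counting standard monomials gives mu = 9. Corank 2; j^3 = 3*s^2*t has shape L^2 M (L != M), so D-series; mu = 9 gives D_9.

Type D_9, Milnor number mu = 9.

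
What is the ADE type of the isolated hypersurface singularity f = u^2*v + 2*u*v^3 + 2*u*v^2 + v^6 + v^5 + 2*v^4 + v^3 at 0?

D_7

The Hessian of f at 0 has rank 0. Corank 2; j^3 = v*(u + v)^2 has shape L^2 M (L != M), so D-series; mu = 7 gives D_7.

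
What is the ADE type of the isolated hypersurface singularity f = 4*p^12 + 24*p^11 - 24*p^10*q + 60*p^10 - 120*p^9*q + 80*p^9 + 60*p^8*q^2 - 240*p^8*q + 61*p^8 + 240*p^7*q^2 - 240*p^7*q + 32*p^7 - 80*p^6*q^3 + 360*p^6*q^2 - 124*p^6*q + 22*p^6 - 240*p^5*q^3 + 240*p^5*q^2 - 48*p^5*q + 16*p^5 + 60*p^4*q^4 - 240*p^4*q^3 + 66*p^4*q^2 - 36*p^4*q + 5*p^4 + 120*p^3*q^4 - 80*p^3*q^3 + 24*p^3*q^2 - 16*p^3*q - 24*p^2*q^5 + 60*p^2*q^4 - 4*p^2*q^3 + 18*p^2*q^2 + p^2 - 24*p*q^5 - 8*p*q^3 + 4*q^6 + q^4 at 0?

The Hessian of f at 0 has rank 1. Corank 1: A-series; mu = 3 gives A_3.

A_{3}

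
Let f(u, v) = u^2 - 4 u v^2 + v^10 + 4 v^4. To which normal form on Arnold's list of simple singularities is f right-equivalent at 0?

The Hessian of f at 0 is [[2, 0], [0, 0]] with rank 1, so corank 1. A Groebner basis of the Jacobian ideal J(f) in C{u,v} is {u^5, u^4*v, -u/2 + v^2}; counting standard monomials gives mu = 9. Corank 1: A-series; mu = 9 gives A_9.

A_{9}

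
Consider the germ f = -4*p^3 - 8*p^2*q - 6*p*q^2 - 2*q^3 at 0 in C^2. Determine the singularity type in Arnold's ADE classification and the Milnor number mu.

The Hessian of f at 0 has rank 0. Corank 2; j^3 = -2*(p + q)*(2*p^2 + 2*p*q + q^2) splits into three distinct lines over C (the quadratic factor has nonzero discriminant), so D_4.

Type D4, Milnor number mu = 4.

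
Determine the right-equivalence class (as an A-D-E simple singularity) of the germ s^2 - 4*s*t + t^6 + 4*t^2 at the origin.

A_5

The Hessian of f at 0 has rank 1. Corank 1: A-series; mu = 5 gives A_5.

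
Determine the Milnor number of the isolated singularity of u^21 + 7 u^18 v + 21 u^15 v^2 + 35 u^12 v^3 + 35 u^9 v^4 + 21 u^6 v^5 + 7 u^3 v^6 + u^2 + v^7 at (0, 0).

6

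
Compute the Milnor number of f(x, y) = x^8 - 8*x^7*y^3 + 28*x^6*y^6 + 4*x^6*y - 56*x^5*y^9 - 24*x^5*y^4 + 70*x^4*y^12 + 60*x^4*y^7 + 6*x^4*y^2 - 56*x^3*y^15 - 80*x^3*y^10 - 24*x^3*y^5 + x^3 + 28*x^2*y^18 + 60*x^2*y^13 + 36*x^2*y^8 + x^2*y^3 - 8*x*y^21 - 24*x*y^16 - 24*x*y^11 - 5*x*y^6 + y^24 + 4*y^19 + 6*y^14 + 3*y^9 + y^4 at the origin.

6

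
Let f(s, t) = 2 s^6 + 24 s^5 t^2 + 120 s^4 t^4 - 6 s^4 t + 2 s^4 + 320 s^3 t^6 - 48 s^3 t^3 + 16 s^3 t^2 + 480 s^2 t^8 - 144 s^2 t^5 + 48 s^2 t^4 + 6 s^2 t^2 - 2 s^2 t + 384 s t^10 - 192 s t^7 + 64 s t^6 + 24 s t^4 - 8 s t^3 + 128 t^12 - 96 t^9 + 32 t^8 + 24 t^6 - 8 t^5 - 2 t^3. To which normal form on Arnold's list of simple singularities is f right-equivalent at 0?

D_4

The Hessian of f at 0 is [[0, 0], [0, 0]] with rank 0, so corank 2. A Groebner basis of the Jacobian ideal J(f) in C{s,t} is {t^3, s^2 + 3*t^2, s*t}; counting standard monomials gives mu = 4. Corank 2; j^3 = -2*t*(s^2 + t^2) splits into three distinct lines over C (the quadratic factor has nonzero discriminant), so D_4.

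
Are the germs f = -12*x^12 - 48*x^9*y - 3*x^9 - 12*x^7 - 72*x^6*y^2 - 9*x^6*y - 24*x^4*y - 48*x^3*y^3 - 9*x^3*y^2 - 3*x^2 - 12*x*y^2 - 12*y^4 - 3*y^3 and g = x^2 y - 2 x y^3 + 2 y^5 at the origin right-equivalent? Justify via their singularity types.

The Hessian of f at 0 is [[-6, 0], [0, 0]] with rank 1, so corank 1. A Groebner basis of the Jacobian ideal J(f) in C{x,y} is {y^2, x}; counting standard monomials gives mu = 2. Corank 1: A-series; mu = 2 gives A_2. The Hessian of g at 0 is [[0, 0], [0, 0]] with rank 0, so corank 2. A Groebner basis of the Jacobian ideal J(g) in C{x,y} is {x^3, x^2*y, x^2/4 + x*y^2, -x*y + y^3}; counting standard monomials gives mu = 6. Corank 2; j^3 = x^2*y has shape L^2 M (L != M), so D-series; mu = 6 gives D_6. f is A_2 but g is D_6, hence not right-equivalent.

No.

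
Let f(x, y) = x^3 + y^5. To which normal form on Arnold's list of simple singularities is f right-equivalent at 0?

The Hessian of f at 0 has rank 0. Corank 2; j^3 = x^3 is a perfect cube, so E-series; the 5-jet and mu = 8 give E_8.

E8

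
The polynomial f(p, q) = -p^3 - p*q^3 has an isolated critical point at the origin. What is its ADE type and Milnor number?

Type E7, Milnor number mu = 7.

The Hessian of f at 0 has rank 0. Corank 2; j^3 = -p^3 is a perfect cube, so E-series; the 4-jet and mu = 7 give E_7.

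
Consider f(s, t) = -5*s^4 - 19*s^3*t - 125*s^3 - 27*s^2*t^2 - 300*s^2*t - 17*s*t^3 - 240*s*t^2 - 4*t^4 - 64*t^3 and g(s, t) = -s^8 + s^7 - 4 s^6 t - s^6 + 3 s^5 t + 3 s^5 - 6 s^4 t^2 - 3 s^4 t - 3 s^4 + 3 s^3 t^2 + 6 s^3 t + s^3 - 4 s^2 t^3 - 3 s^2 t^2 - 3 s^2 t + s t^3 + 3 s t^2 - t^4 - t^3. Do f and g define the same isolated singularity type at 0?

The Hessian of f at 0 has rank 0. Corank 2; j^3 = -(5*s + 4*t)^3 is a perfect cube, so E-series; the 4-jet and mu = 7 give E_7. The Hessian of g at 0 has rank 0. Corank 2; j^3 = (s - t)^3 is a perfect cube, so E-series; the 4-jet and mu = 7 give E_7. Both have type E_7, hence right-equivalent.

Yes.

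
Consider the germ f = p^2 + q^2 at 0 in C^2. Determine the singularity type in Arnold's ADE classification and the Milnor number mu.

Type A_{1}, Milnor number mu = 1.

The Hessian of f at 0 is [[2, 0], [0, 2]] with rank 2, so corank 0. A Groebner basis of the Jacobian ideal J(f) in C{p,q} is {p, q}; counting standard monomials gives mu = 1. Corank 0: nondegenerate Morse point, so A_1.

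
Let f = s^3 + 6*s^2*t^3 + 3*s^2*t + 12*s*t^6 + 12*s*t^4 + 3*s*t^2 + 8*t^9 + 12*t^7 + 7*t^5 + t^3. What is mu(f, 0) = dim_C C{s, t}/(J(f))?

8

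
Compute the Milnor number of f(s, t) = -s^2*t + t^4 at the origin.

5

The Hessian of f at 0 has rank 0. Corank 2; j^3 = -s^2*t has shape L^2 M (L != M), so D-series; mu = 5 gives D_5.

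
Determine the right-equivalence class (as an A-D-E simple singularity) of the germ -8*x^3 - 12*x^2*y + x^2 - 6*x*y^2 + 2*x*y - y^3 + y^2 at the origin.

A_{2}

The Hessian of f at 0 has rank 1. Corank 1: A-series; mu = 2 gives A_2.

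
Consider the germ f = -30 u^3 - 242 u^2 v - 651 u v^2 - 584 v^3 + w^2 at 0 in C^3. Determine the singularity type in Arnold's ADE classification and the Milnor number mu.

Type D_4, Milnor number mu = 4.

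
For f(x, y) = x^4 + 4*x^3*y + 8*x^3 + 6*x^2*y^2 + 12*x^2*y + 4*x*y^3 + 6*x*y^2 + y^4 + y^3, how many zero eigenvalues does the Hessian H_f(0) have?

2

Hessian at 0 has rank 0.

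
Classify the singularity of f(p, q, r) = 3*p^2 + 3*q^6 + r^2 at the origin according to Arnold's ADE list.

A_{5}

The Hessian of f at 0 has rank 2. Corank 1: A-series; mu = 5 gives A_5.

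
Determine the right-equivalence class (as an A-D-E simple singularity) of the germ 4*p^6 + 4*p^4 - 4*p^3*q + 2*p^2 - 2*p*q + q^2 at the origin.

A_{1}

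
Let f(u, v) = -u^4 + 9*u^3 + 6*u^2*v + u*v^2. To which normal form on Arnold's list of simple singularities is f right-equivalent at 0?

D5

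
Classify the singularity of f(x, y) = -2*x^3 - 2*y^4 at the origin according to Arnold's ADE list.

The Hessian of f at 0 is [[0, 0], [0, 0]] with rank 0, so corank 2. A Groebner basis of the Jacobian ideal J(f) in C{x,y} is {y^3, x^2}; counting standard monomials gives mu = 6. Corank 2; j^3 = -2*x^3 is a perfect cube, so E-series; the 4-jet and mu = 6 give E_6.

E_{6}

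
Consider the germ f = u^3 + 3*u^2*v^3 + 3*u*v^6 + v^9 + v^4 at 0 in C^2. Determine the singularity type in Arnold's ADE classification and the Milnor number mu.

Type E6, Milnor number mu = 6.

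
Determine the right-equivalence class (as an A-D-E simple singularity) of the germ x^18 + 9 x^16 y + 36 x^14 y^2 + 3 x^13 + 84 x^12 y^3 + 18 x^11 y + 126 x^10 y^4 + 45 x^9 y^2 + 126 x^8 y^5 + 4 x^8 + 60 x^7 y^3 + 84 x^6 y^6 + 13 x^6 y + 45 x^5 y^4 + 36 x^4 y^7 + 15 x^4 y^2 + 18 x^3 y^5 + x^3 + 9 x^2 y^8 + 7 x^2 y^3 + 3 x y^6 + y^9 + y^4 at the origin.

E_{6}

The Hessian of f at 0 has rank 0. Corank 2; j^3 = x^3 is a perfect cube, so E-series; the 4-jet and mu = 6 give E_6.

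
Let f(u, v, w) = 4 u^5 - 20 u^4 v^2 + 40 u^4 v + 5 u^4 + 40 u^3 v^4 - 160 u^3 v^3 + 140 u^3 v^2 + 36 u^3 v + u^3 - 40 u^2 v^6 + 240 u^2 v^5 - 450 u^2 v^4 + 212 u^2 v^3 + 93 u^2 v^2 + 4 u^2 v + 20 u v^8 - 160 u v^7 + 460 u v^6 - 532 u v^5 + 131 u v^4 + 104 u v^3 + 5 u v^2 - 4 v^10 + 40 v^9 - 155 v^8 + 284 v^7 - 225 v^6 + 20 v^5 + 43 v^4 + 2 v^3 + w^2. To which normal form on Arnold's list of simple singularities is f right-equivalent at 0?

D_{5}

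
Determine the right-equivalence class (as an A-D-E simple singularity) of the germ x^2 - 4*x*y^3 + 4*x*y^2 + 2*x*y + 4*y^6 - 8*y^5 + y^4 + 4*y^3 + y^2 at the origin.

The Hessian of f at 0 has rank 1. Corank 1: A-series; mu = 3 gives A_3.

A_3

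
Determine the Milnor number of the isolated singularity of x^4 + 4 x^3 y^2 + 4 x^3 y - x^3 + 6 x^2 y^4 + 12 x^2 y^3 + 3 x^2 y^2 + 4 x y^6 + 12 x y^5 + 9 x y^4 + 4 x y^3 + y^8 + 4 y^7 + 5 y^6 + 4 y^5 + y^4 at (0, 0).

The Hessian of f at 0 is [[0, 0], [0, 0]] with rank 0, so corank 2. A Groebner basis of the Jacobian ideal J(f) in C{x,y} is {x^3, x^2*y, x^2/2 + x*y^2, -3*x^2/2 + y^3}; counting standard monomials gives mu = 6. Corank 2; j^3 = -x^3 is a perfect cube, so E-series; the 4-jet and mu = 6 give E_6.

6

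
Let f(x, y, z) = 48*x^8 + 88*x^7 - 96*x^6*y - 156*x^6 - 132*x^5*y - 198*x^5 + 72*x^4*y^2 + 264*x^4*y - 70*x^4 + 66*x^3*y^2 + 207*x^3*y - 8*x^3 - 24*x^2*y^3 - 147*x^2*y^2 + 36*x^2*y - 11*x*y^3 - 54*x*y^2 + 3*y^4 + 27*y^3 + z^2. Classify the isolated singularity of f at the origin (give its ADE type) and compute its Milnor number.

Type E7, Milnor number mu = 7.

The Hessian of f at 0 has rank 1. Corank 2; j^3 = -(2*x - 3*y)^3 is a perfect cube, so E-series; the 4-jet and mu = 7 give E_7.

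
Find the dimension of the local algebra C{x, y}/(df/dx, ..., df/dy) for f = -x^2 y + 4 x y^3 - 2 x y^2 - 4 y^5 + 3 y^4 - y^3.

The Hessian of f at 0 has rank 0. Corank 2; j^3 = -y*(x + y)^2 has shape L^2 M (L != M), so D-series; mu = 5 gives D_5.

5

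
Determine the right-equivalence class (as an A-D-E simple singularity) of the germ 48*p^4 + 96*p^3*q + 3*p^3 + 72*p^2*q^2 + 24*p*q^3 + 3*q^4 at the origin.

The Hessian of f at 0 has rank 0. Corank 2; j^3 = 3*p^3 is a perfect cube, so E-series; the 4-jet and mu = 6 give E_6.

E6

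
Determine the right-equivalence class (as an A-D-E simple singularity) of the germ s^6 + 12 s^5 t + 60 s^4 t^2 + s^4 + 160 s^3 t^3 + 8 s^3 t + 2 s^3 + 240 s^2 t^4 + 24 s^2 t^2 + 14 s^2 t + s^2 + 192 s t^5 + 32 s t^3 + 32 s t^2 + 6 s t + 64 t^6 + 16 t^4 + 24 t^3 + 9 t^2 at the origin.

A_{5}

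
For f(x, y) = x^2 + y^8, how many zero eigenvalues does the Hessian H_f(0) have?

1

Hessian at 0 has rank 1.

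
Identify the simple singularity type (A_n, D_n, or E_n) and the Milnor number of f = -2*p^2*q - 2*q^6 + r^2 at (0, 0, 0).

Type D_7, Milnor number mu = 7.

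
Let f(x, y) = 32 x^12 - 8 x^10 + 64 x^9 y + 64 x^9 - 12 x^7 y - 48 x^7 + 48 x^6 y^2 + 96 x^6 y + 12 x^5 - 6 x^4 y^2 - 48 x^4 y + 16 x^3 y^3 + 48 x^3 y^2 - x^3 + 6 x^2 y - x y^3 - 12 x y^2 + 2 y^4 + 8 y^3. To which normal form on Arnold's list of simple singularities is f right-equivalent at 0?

E_{7}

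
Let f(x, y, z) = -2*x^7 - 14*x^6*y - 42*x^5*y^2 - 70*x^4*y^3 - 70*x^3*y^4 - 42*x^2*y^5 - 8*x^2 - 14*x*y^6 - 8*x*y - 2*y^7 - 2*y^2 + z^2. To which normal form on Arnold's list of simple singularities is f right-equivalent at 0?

The Hessian of f at 0 has rank 2. Corank 1: A-series; mu = 6 gives A_6.

A6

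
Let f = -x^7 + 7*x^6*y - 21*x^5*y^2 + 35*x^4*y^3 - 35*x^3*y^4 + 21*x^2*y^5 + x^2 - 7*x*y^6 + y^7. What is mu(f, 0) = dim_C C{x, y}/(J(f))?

The Hessian of f at 0 is [[2, 0], [0, 0]] with rank 1, so corank 1. A Groebner basis of the Jacobian ideal J(f) in C{x,y} is {y^6, x}; counting standard monomials gives mu = 6. Corank 1: A-series; mu = 6 gives A_6.

6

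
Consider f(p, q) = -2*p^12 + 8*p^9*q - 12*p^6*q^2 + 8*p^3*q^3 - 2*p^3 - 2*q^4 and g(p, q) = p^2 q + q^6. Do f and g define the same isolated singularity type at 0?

No.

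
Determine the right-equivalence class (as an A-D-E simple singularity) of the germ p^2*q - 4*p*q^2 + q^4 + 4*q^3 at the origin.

D_{5}

The Hessian of f at 0 is [[0, 0], [0, 0]] with rank 0, so corank 2. A Groebner basis of the Jacobian ideal J(f) in C{p,q} is {p^3 + 2*p^2 - 8*q^2, p^2/4 + q^3 - q^2, p*q - 2*q^2}; counting standard monomials gives mu = 5. Corank 2; j^3 = q*(p - 2*q)^2 has shape L^2 M (L != M), so D-series; mu = 5 gives D_5.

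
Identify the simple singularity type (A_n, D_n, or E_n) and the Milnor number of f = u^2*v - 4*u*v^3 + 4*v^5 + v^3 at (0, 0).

Type D_{4}, Milnor number mu = 4.

The Hessian of f at 0 is [[0, 0], [0, 0]] with rank 0, so corank 2. A Groebner basis of the Jacobian ideal J(f) in C{u,v} is {v^3, u^2 + 3*v^2, u*v}; counting standard monomials gives mu = 4. Corank 2; j^3 = v*(u^2 + v^2) splits into three distinct lines over C (the quadratic factor has nonzero discriminant), so D_4.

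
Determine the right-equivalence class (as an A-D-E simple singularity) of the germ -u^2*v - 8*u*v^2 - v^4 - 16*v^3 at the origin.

D_5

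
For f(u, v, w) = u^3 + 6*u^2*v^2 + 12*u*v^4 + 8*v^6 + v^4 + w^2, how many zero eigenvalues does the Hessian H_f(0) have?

2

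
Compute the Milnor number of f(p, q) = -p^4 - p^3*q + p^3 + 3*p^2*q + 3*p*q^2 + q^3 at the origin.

The Hessian of f at 0 has rank 0. Corank 2; j^3 = (p + q)^3 is a perfect cube, so E-series; the 4-jet and mu = 7 give E_7.

7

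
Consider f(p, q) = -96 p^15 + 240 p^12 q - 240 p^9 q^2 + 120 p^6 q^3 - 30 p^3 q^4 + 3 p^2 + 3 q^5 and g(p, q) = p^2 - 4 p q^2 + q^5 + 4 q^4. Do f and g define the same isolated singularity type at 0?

Yes.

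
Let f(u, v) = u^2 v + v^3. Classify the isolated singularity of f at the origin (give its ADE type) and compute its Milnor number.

The Hessian of f at 0 has rank 0. Corank 2; j^3 = v*(u^2 + v^2) splits into three distinct lines over C (the quadratic factor has nonzero discriminant), so D_4.

Type D4, Milnor number mu = 4.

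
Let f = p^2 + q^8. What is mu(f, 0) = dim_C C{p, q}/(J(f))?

7

The Hessian of f at 0 is [[2, 0], [0, 0]] with rank 1, so corank 1. A Groebner basis of the Jacobian ideal J(f) in C{p,q} is {q^7, p}; counting standard monomials gives mu = 7. Corank 1: A-series; mu = 7 gives A_7.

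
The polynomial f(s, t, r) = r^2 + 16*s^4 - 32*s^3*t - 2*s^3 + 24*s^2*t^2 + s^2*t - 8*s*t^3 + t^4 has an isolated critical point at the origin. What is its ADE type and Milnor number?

Type D_{5}, Milnor number mu = 5.

The Hessian of f at 0 has rank 1. Corank 2; j^3 = -s^2*(2*s - t) has shape L^2 M (L != M), so D-series; mu = 5 gives D_5.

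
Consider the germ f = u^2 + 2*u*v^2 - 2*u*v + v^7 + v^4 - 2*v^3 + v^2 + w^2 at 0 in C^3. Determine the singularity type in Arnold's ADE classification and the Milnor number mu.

The Hessian of f at 0 has rank 2. Corank 1: A-series; mu = 6 gives A_6.

Type A_{6}, Milnor number mu = 6.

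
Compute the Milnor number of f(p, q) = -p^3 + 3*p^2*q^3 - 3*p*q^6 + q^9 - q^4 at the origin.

6

The Hessian of f at 0 is [[0, 0], [0, 0]] with rank 0, so corank 2. A Groebner basis of the Jacobian ideal J(f) in C{p,q} is {q^3, p^2}; counting standard monomials gives mu = 6. Corank 2; j^3 = -p^3 is a perfect cube, so E-series; the 4-jet and mu = 6 give E_6.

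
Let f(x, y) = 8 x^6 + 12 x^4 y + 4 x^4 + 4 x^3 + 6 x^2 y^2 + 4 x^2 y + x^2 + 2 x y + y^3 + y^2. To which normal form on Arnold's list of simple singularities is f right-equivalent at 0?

The Hessian of f at 0 has rank 1. Corank 1: A-series; mu = 2 gives A_2.

A_2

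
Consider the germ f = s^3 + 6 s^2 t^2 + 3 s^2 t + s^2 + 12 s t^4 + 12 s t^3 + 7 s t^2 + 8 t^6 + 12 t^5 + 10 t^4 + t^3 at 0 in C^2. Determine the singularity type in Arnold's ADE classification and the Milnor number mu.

Type A2, Milnor number mu = 2.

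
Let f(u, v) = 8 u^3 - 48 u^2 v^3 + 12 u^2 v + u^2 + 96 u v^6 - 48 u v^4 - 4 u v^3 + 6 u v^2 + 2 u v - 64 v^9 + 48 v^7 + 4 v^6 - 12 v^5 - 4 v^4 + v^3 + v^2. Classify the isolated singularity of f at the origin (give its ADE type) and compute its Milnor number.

Type A2, Milnor number mu = 2.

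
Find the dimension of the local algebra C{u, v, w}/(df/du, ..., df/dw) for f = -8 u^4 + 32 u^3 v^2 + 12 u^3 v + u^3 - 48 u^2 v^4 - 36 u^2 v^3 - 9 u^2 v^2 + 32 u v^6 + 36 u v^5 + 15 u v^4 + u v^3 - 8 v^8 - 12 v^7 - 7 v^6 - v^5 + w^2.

The Hessian of f at 0 has rank 1. Corank 2; j^3 = u^3 is a perfect cube, so E-series; the 4-jet and mu = 7 give E_7.

7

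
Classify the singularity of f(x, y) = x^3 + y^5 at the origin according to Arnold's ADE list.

E_{8}

The Hessian of f at 0 has rank 0. Corank 2; j^3 = x^3 is a perfect cube, so E-series; the 5-jet and mu = 8 give E_8.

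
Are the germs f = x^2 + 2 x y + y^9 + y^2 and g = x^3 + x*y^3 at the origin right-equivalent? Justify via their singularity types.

No.

The Hessian of f at 0 has rank 1. Corank 1: A-series; mu = 8 gives A_8. The Hessian of g at 0 has rank 0. Corank 2; j^3 = x^3 is a perfect cube, so E-series; the 4-jet and mu = 7 give E_7. f is A_8 but g is E_7, hence not right-equivalent.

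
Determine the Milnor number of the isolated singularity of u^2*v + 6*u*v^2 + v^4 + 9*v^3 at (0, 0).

5

The Hessian of f at 0 has rank 0. Corank 2; j^3 = v*(u + 3*v)^2 has shape L^2 M (L != M), so D-series; mu = 5 gives D_5.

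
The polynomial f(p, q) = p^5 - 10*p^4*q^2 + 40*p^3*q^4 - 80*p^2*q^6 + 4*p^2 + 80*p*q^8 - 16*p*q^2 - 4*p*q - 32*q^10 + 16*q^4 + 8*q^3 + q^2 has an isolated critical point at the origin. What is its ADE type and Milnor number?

Type A_4, Milnor number mu = 4.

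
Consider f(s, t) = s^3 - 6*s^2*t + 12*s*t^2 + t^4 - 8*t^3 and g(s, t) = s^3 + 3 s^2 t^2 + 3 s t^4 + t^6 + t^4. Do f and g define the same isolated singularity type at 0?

Yes.

The Hessian of f at 0 has rank 0. Corank 2; j^3 = (s - 2*t)^3 is a perfect cube, so E-series; the 4-jet and mu = 6 give E_6. The Hessian of g at 0 has rank 0. Corank 2; j^3 = s^3 is a perfect cube, so E-series; the 4-jet and mu = 6 give E_6. Both have type E_6, hence right-equivalent.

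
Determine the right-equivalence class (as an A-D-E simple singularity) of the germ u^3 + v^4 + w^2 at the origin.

The Hessian of f at 0 has rank 1. Corank 2; j^3 = u^3 is a perfect cube, so E-series; the 4-jet and mu = 6 give E_6.

E6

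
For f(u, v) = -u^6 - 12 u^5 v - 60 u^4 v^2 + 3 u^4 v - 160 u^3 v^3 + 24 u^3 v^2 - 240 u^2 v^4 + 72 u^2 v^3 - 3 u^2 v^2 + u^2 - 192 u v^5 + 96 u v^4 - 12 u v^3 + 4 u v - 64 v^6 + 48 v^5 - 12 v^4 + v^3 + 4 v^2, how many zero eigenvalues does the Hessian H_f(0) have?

1

Hessian at 0 has rank 1.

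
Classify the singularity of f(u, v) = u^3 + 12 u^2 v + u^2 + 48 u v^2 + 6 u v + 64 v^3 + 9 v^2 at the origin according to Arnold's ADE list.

A2

The Hessian of f at 0 is [[2, 6], [6, 18]] with rank 1, so corank 1. A Groebner basis of the Jacobian ideal J(f) in C{u,v} is {v^2, u + 3*v}; counting standard monomials gives mu = 2. Corank 1: A-series; mu = 2 gives A_2.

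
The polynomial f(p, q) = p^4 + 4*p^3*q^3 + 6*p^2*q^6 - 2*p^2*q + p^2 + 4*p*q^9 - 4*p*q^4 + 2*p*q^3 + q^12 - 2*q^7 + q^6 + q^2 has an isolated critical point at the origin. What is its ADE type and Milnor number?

The Hessian of f at 0 has rank 2. Corank 0: nondegenerate Morse point, so A_1.

Type A_{1}, Milnor number mu = 1.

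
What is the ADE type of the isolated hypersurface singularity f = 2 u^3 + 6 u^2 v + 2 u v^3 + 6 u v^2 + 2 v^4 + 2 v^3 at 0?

E_{7}

The Hessian of f at 0 has rank 0. Corank 2; j^3 = 2*(u + v)^3 is a perfect cube, so E-series; the 4-jet and mu = 7 give E_7.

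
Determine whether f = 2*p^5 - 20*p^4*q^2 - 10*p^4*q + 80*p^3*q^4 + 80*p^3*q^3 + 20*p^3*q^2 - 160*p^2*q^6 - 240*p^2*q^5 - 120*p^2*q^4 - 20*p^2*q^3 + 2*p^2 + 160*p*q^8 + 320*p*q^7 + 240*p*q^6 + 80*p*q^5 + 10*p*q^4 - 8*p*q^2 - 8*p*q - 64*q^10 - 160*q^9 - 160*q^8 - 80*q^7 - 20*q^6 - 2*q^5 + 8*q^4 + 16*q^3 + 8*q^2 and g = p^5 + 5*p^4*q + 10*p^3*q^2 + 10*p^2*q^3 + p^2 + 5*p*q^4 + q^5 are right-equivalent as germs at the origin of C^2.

Yes.

The Hessian of f at 0 is [[4, -8], [-8, 16]] with rank 1, so corank 1. A Groebner basis of the Jacobian ideal J(f) in C{p,q} is {p^2 - 4*p*q + 2*p - 4*q, -p/2 + q^2 + q}; counting standard monomials gives mu = 4. Corank 1: A-series; mu = 4 gives A_4. The Hessian of g at 0 is [[2, 0], [0, 0]] with rank 1, so corank 1. A Groebner basis of the Jacobian ideal J(g) in C{p,q} is {q^4, p}; counting standard monomials gives mu = 4. Corank 1: A-series; mu = 4 gives A_4. Both have type A_4, hence right-equivalent.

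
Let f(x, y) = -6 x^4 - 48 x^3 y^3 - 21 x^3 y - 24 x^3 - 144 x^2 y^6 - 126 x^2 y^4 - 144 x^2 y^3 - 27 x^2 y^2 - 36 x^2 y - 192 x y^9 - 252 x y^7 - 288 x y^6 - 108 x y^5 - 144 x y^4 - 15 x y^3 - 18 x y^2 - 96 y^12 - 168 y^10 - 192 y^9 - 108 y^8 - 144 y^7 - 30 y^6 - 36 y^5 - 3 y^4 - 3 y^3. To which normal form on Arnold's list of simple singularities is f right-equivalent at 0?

The Hessian of f at 0 is [[0, 0], [0, 0]] with rank 0, so corank 2. A Groebner basis of the Jacobian ideal J(f) in C{x,y} is {768*x^2 + 768*x*y + y^4 + 8*y^3 + 192*y^2, x^3 + 36*x^2 + 36*x*y + y^3/2 + 9*y^2, x^2*y - 40*x^2 - 40*x*y - 2*y^3/3 - 10*y^2, 32*x^2 + x*y^2 + 32*x*y + 5*y^3/6 + 8*y^2}; counting standard monomials gives mu = 7. Corank 2; j^3 = -3*(2*x + y)^3 is a perfect cube, so E-series; the 4-jet and mu = 7 give E_7.

E7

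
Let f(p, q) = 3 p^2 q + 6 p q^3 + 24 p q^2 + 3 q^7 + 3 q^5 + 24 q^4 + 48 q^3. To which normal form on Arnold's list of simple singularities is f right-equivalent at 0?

The Hessian of f at 0 is [[0, 0], [0, 0]] with rank 0, so corank 2. A Groebner basis of the Jacobian ideal J(f) in C{p,q} is {p^2*q^2 - 8*p^2*q + p^2/7 - 335*p*q^2/7 + 452*p*q/7 + 256*q^2, p^3 + 12*p^2*q - p^2/7 + 335*p*q^2/7 - 452*p*q/7 - 256*q^2, p*q + q^3 + 4*q^2}; counting standard monomials gives mu = 8. Corank 2; j^3 = 3*q*(p + 4*q)^2 has shape L^2 M (L != M), so D-series; mu = 8 gives D_8.

D_{8}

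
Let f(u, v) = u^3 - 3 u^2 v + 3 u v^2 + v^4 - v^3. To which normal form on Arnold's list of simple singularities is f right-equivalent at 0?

E_6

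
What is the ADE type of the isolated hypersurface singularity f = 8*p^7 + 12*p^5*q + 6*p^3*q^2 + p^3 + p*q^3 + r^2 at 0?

The Hessian of f at 0 is [[0, 0, 0], [0, 0, 0], [0, 0, 2]] with rank 1, so corank 2. A Groebner basis of the Jacobian ideal J(f) in C{p,q,r} is {p^3, p*q^2, 3*p^2 + q^3, r}; counting standard monomials gives mu = 7. Corank 2; j^3 = p^3 is a perfect cube, so E-series; the 4-jet and mu = 7 give E_7.

E_7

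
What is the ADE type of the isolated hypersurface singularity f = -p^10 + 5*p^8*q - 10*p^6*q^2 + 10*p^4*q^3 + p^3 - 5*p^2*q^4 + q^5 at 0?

E8

The Hessian of f at 0 is [[0, 0], [0, 0]] with rank 0, so corank 2. A Groebner basis of the Jacobian ideal J(f) in C{p,q} is {q^4, p^2}; counting standard monomials gives mu = 8. Corank 2; j^3 = p^3 is a perfect cube, so E-series; the 5-jet and mu = 8 give E_8.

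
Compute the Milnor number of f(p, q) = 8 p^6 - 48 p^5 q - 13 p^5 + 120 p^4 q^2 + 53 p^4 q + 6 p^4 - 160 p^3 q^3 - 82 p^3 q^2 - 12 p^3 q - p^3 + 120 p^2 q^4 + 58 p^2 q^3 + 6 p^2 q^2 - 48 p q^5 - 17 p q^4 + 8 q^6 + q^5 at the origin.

8

The Hessian of f at 0 is [[0, 0], [0, 0]] with rank 0, so corank 2. A Groebner basis of the Jacobian ideal J(f) in C{p,q} is {p^2/32 + p*q^3 - p*q^2/8, p^2/8 - p*q^2/2 + q^4, p^3, p^2*q + p^2/8 - p*q^2/2}; counting standard monomials gives mu = 8. Corank 2; j^3 = -p^3 is a perfect cube, so E-series; the 5-jet and mu = 8 give E_8.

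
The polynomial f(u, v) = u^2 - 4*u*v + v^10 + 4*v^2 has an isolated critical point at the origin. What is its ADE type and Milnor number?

The Hessian of f at 0 is [[2, -4], [-4, 8]] with rank 1, so corank 1. A Groebner basis of the Jacobian ideal J(f) in C{u,v} is {v^9, u - 2*v}; counting standard monomials gives mu = 9. Corank 1: A-series; mu = 9 gives A_9.

Type A_9, Milnor number mu = 9.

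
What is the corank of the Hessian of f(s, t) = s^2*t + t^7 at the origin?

2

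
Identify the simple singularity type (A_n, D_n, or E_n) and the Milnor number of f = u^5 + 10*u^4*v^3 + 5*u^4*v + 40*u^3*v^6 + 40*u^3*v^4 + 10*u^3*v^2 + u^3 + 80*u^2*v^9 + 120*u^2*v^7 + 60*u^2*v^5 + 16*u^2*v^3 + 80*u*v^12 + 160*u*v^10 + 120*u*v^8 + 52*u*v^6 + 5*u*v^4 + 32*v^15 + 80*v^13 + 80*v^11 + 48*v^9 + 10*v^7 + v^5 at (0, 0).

The Hessian of f at 0 is [[0, 0], [0, 0]] with rank 0, so corank 2. A Groebner basis of the Jacobian ideal J(f) in C{u,v} is {u^2/4 + u*v^3, -u^2 + v^4, u^3, u^2*v}; counting standard monomials gives mu = 8. Corank 2; j^3 = u^3 is a perfect cube, so E-series; the 5-jet and mu = 8 give E_8.

Type E_{8}, Milnor number mu = 8.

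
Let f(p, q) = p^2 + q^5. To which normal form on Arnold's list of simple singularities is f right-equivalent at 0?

A_4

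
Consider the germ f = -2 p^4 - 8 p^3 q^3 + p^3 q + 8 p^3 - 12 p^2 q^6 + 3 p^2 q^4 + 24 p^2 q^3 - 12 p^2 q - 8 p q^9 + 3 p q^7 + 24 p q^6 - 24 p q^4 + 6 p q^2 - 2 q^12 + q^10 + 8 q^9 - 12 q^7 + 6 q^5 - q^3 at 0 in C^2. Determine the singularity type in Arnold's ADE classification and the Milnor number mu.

The Hessian of f at 0 is [[0, 0], [0, 0]] with rank 0, so corank 2. A Groebner basis of the Jacobian ideal J(f) in C{p,q} is {768*p^2 - 768*p*q + q^4 - 8*q^3 + 192*q^2, p^3 - 12*p^2 + 12*p*q - 3*q^2, p^2*q - 24*p^2 + 24*p*q - 6*q^2, -32*p^2 + p*q^2 + 32*p*q - q^3/6 - 8*q^2}; counting standard monomials gives mu = 7. Corank 2; j^3 = (2*p - q)^3 is a perfect cube, so E-series; the 4-jet and mu = 7 give E_7.

Type E_7, Milnor number mu = 7.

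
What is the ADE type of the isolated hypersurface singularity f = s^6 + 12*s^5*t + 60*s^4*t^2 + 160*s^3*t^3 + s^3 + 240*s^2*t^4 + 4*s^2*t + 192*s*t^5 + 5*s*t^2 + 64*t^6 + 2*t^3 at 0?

The Hessian of f at 0 has rank 0. Corank 2; j^3 = (s + t)^2*(s + 2*t) has shape L^2 M (L != M), so D-series; mu = 7 gives D_7.

D7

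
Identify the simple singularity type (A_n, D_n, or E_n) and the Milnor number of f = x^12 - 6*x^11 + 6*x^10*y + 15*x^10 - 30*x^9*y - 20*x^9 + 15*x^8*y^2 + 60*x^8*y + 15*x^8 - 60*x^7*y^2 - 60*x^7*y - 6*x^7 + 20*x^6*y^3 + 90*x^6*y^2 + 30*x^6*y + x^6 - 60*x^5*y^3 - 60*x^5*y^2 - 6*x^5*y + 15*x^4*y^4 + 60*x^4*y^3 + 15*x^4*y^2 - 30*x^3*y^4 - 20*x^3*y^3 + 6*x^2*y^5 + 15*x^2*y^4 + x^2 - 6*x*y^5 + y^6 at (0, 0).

Type A_5, Milnor number mu = 5.

The Hessian of f at 0 is [[2, 0], [0, 0]] with rank 1, so corank 1. A Groebner basis of the Jacobian ideal J(f) in C{x,y} is {y^5, x}; counting standard monomials gives mu = 5. Corank 1: A-series; mu = 5 gives A_5.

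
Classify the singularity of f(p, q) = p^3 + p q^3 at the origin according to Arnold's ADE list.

The Hessian of f at 0 has rank 0. Corank 2; j^3 = p^3 is a perfect cube, so E-series; the 4-jet and mu = 7 give E_7.

E7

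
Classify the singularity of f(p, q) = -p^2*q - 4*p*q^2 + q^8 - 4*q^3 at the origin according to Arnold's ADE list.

The Hessian of f at 0 has rank 0. Corank 2; j^3 = -q*(p + 2*q)^2 has shape L^2 M (L != M), so D-series; mu = 9 gives D_9.

D_{9}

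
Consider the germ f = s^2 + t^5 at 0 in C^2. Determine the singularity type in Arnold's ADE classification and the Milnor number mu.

Type A_4, Milnor number mu = 4.

The Hessian of f at 0 is [[2, 0], [0, 0]] with rank 1, so corank 1. A Groebner basis of the Jacobian ideal J(f) in C{s,t} is {t^4, s}; counting standard monomials gives mu = 4. Corank 1: A-series; mu = 4 gives A_4.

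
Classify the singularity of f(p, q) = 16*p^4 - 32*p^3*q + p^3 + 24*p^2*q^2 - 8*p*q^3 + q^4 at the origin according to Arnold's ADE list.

E6

The Hessian of f at 0 has rank 0. Corank 2; j^3 = p^3 is a perfect cube, so E-series; the 4-jet and mu = 6 give E_6.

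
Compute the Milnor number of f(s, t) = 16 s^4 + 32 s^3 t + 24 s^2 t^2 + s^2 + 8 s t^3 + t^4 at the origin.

3

The Hessian of f at 0 has rank 1. Corank 1: A-series; mu = 3 gives A_3.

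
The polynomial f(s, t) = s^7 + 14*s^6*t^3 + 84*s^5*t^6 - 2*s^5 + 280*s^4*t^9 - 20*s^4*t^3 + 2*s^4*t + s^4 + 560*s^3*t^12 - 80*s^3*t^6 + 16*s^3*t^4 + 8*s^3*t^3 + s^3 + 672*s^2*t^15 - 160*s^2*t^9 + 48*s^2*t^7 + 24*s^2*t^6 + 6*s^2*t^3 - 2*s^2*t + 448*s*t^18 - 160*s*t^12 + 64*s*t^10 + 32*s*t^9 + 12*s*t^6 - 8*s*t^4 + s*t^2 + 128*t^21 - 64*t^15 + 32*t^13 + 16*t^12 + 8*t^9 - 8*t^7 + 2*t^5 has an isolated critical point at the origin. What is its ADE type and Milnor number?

The Hessian of f at 0 is [[0, 0], [0, 0]] with rank 0, so corank 2. A Groebner basis of the Jacobian ideal J(f) in C{s,t} is {s*t^2 - s*t/4 + t^2/4, -s*t/4 + t^3 + t^2/4, s^2 - s*t}; counting standard monomials gives mu = 5. Corank 2; j^3 = s*(s - t)^2 has shape L^2 M (L != M), so D-series; mu = 5 gives D_5.

Type D_{5}, Milnor number mu = 5.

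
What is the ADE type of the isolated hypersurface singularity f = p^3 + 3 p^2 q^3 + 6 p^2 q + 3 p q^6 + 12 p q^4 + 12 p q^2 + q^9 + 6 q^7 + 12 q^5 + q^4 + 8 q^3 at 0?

E_6

The Hessian of f at 0 has rank 0. Corank 2; j^3 = (p + 2*q)^3 is a perfect cube, so E-series; the 4-jet and mu = 6 give E_6.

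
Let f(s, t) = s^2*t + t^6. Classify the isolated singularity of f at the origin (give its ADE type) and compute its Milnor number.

Type D_7, Milnor number mu = 7.

The Hessian of f at 0 is [[0, 0], [0, 0]] with rank 0, so corank 2. A Groebner basis of the Jacobian ideal J(f) in C{s,t} is {s^2/6 + t^5, s^3, s*t}; counting standard monomials gives mu = 7. Corank 2; j^3 = s^2*t has shape L^2 M (L != M), so D-series; mu = 7 gives D_7.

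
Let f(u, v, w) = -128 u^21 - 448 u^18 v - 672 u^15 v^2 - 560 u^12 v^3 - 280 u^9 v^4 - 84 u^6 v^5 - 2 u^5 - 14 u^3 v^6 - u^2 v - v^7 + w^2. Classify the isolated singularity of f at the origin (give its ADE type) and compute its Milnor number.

Type D_8, Milnor number mu = 8.

The Hessian of f at 0 has rank 1. Corank 2; j^3 = -u^2*v has shape L^2 M (L != M), so D-series; mu = 8 gives D_8.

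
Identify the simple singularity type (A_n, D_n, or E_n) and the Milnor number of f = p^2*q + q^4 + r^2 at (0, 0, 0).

Type D5, Milnor number mu = 5.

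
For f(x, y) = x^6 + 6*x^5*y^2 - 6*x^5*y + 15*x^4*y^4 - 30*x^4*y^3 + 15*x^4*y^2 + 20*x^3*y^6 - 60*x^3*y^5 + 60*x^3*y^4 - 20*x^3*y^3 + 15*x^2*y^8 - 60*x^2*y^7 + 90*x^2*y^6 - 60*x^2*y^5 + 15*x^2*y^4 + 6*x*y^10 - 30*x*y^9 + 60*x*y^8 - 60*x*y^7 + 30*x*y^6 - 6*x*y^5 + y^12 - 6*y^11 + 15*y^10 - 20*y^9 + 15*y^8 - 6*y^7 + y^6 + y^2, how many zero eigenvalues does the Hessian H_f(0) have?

1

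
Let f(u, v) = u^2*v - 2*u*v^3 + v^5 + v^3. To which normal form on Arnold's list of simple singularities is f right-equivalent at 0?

D_4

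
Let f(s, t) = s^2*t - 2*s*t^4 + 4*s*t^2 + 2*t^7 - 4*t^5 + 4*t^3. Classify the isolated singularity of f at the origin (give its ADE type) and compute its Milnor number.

Type D8, Milnor number mu = 8.

The Hessian of f at 0 has rank 0. Corank 2; j^3 = t*(s + 2*t)^2 has shape L^2 M (L != M), so D-series; mu = 8 gives D_8.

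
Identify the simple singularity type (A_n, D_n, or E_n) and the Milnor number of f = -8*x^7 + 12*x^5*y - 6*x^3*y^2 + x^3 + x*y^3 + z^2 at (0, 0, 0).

The Hessian of f at 0 has rank 1. Corank 2; j^3 = x^3 is a perfect cube, so E-series; the 4-jet and mu = 7 give E_7.

Type E7, Milnor number mu = 7.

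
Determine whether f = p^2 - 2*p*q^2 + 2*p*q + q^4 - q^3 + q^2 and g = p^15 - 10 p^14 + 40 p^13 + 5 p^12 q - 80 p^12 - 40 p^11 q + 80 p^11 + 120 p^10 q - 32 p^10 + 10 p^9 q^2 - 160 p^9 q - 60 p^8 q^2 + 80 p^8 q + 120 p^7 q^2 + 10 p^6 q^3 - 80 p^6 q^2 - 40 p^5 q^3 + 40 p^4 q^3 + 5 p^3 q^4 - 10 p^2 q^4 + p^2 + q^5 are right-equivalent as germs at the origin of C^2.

No.

The Hessian of f at 0 has rank 1. Corank 1: A-series; mu = 2 gives A_2. The Hessian of g at 0 has rank 1. Corank 1: A-series; mu = 4 gives A_4. f is A_2 but g is A_4, hence not right-equivalent.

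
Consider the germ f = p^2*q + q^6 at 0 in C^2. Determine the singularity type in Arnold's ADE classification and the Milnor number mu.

Type D_7, Milnor number mu = 7.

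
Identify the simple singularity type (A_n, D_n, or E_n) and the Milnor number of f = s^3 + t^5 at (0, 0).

The Hessian of f at 0 is [[0, 0], [0, 0]] with rank 0, so corank 2. A Groebner basis of the Jacobian ideal J(f) in C{s,t} is {t^4, s^2}; counting standard monomials gives mu = 8. Corank 2; j^3 = s^3 is a perfect cube, so E-series; the 5-jet and mu = 8 give E_8.

Type E_8, Milnor number mu = 8.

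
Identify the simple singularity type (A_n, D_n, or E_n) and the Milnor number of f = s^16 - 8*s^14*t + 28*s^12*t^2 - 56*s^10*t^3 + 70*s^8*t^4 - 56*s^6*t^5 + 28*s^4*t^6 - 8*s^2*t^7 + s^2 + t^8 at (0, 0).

Type A_7, Milnor number mu = 7.

The Hessian of f at 0 is [[2, 0], [0, 0]] with rank 1, so corank 1. A Groebner basis of the Jacobian ideal J(f) in C{s,t} is {t^7, s}; counting standard monomials gives mu = 7. Corank 1: A-series; mu = 7 gives A_7.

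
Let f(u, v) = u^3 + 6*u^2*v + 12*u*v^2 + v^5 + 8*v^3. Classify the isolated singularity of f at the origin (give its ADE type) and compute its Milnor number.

The Hessian of f at 0 has rank 0. Corank 2; j^3 = (u + 2*v)^3 is a perfect cube, so E-series; the 5-jet and mu = 8 give E_8.

Type E8, Milnor number mu = 8.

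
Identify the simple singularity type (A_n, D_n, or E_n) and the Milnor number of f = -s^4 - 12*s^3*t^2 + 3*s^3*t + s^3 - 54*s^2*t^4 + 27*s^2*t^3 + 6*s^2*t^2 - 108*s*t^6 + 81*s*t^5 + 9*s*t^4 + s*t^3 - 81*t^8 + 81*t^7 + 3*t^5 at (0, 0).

The Hessian of f at 0 is [[0, 0], [0, 0]] with rank 0, so corank 2. A Groebner basis of the Jacobian ideal J(f) in C{s,t} is {-3*s^2/38 + t^4 - t^3/38, s^3, s^2*t + s^2/38 + t^3/114, 11*s^2/38 + s*t^2 + 11*t^3/114}; counting standard monomials gives mu = 7. Corank 2; j^3 = s^3 is a perfect cube, so E-series; the 4-jet and mu = 7 give E_7.

Type E_7, Milnor number mu = 7.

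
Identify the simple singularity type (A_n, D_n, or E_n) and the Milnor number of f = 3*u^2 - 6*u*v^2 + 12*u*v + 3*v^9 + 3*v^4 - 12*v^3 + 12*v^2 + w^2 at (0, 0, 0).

Type A_{8}, Milnor number mu = 8.

The Hessian of f at 0 is [[6, 12, 0], [12, 24, 0], [0, 0, 2]] with rank 2, so corank 1. A Groebner basis of the Jacobian ideal J(f) in C{u,v,w} is {u^4 + 8*u^3*v + 24*u^3 + 80*u^2*v + 80*u^2 + 192*u*v + 64*u + 128*v, -u + v^2 - 2*v, w}; counting standard monomials gives mu = 8. Corank 1: A-series; mu = 8 gives A_8.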